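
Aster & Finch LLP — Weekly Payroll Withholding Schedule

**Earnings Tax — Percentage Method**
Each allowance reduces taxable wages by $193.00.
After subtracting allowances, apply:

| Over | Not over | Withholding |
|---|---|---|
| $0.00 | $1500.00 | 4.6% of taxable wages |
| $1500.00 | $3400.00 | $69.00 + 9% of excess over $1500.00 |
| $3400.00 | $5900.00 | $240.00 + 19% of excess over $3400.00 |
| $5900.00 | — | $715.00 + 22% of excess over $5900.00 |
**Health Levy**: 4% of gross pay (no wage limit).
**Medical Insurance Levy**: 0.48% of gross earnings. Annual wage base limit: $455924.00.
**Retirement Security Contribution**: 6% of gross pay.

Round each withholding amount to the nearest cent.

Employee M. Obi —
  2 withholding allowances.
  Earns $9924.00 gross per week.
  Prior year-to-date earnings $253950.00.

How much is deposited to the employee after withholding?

Earnings Tax: taxable = $9924.00 − 2×$193.00 = $9538.00
  $715.00 + 22% × ($9538.00 − $5900.00) = $715.00 + 22% × $3638.00 = $1515.36
Health Levy: 4% × $9924.00 = $396.96
Medical Insurance Levy: 0.48% × $9924.00 = $47.64
Retirement Security Contribution: 6% × $9924.00 = $595.44
Total withheld: $1515.36 + $396.96 + $47.64 + $595.44 = $2555.40
Net pay: $9924.00 − $2555.40 = $7368.60

$7368.60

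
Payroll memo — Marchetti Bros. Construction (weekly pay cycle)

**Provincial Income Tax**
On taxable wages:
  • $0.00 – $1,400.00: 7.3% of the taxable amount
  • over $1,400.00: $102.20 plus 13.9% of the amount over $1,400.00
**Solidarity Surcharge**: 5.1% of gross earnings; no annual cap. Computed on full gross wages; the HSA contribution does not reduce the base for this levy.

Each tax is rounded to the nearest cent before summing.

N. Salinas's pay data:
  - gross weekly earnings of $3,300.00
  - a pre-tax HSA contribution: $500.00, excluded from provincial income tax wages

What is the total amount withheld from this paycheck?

$465.10

Provincial Income Tax: taxable = $3,300.00 − $500.00 = $2,800.00
  $102.20 + 13.9% × ($2,800.00 − $1,400.00) = $102.20 + 13.9% × $1,400.00 = $296.80
Solidarity Surcharge: 5.1% × $3,300.00 = $168.30
Total: $296.80 + $168.30 = $465.10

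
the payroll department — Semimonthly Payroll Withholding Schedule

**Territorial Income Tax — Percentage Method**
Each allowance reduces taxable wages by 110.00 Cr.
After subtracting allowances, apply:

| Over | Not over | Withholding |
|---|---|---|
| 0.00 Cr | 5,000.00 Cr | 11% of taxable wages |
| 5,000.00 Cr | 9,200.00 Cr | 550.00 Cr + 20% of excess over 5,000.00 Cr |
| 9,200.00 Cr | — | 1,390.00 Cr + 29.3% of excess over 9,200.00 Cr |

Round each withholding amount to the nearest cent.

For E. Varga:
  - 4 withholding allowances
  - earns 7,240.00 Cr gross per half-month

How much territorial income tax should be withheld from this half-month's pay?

910.00 Cr

Territorial Income Tax: taxable = 7,240.00 Cr − 4×110.00 Cr = 6,800.00 Cr
  550.00 Cr + 20% × (6,800.00 Cr − 5,000.00 Cr) = 550.00 Cr + 20% × 1,800.00 Cr = 910.00 Cr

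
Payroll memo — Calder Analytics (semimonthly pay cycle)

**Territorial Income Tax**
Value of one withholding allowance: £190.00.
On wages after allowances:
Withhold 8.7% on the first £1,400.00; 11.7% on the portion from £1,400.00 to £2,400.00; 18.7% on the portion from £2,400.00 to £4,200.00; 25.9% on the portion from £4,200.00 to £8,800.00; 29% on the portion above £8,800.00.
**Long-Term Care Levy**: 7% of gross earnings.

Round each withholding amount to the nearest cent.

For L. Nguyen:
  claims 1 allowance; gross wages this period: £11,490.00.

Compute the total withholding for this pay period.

Territorial Income Tax: taxable = £11,490.00 − 1×£190.00 = £11,300.00
  £1,766.80 + 29% × (£11,300.00 − £8,800.00) = £1,766.80 + 29% × £2,500.00 = £2,491.80
Long-Term Care Levy: 7% × £11,490.00 = £804.30
Total: £2,491.80 + £804.30 = £3,296.10

£3,296.10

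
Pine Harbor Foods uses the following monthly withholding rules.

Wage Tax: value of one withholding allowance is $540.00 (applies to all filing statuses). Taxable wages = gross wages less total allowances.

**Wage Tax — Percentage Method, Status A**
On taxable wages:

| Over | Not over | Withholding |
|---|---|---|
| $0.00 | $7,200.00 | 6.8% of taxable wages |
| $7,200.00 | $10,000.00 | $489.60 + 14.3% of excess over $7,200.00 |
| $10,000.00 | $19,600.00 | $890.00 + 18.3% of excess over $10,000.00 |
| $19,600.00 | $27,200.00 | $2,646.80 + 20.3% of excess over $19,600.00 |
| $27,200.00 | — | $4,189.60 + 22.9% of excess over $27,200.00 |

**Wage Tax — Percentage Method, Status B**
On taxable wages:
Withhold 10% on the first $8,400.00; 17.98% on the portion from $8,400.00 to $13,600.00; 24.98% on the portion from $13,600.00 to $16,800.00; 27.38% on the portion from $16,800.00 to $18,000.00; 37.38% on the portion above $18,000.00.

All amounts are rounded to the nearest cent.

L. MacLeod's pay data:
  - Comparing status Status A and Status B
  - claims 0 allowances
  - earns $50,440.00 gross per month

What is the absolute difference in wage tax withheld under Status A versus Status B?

$5,517.39

Wage Tax (Status A): taxable = $50,440.00
  $4,189.60 + 22.9% × ($50,440.00 − $27,200.00) = $4,189.60 + 22.9% × $23,240.00 = $9,511.56
Wage Tax (Status B): taxable = $50,440.00
  $2,902.88 + 37.38% × ($50,440.00 − $18,000.00) = $2,902.88 + 37.38% × $32,440.00 = $15,028.95
Difference: |$9,511.56 − $15,028.95| = $5,517.39 (higher under Status B)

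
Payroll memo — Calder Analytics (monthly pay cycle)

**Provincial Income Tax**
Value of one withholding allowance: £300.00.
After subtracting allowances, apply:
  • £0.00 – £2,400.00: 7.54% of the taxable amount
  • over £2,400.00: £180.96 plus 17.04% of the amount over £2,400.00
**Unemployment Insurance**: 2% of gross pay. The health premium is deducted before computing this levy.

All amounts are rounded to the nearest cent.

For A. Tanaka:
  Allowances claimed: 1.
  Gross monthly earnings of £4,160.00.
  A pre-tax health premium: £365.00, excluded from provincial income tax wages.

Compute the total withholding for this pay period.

£443.45

Provincial Income Tax: taxable = £4,160.00 − £365.00 − 1×£300.00 = £3,495.00
  £180.96 + 17.04% × (£3,495.00 − £2,400.00) = £180.96 + 17.04% × £1,095.00 = £367.55
Unemployment Insurance: 2% × £3,795.00 = £75.90
Total: £367.55 + £75.90 = £443.45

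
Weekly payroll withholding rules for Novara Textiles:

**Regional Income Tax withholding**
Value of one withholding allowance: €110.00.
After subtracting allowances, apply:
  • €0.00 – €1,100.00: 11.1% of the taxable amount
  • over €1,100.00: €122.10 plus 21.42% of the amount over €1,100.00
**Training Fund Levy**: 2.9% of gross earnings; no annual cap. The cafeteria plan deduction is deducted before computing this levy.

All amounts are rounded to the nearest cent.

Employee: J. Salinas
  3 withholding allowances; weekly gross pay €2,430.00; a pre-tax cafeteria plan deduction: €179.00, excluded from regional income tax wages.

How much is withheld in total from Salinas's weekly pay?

€363.24

Regional Income Tax: taxable = €2,430.00 − €179.00 − 3×€110.00 = €1,921.00
  €122.10 + 21.42% × (€1,921.00 − €1,100.00) = €122.10 + 21.42% × €821.00 = €297.96
Training Fund Levy: 2.9% × €2,251.00 = €65.28
Total: €297.96 + €65.28 = €363.24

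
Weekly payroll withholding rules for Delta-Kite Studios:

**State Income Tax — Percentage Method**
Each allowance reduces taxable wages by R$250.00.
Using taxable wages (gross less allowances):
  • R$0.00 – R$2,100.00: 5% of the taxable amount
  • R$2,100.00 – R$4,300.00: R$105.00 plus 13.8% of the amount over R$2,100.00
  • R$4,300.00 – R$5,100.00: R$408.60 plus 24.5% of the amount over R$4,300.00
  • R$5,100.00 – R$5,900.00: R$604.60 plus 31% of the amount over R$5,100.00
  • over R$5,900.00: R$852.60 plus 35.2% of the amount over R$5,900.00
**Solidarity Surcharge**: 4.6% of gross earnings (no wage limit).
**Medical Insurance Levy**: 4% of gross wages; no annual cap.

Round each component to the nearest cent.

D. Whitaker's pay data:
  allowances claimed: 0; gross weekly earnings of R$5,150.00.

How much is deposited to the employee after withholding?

R$4,087.00

State Income Tax: taxable = R$5,150.00
  R$604.60 + 31% × (R$5,150.00 − R$5,100.00) = R$604.60 + 31% × R$50.00 = R$620.10
Solidarity Surcharge: 4.6% × R$5,150.00 = R$236.90
Medical Insurance Levy: 4% × R$5,150.00 = R$206.00
Total withheld: R$620.10 + R$236.90 + R$206.00 = R$1,063.00
Net pay: R$5,150.00 − R$1,063.00 = R$4,087.00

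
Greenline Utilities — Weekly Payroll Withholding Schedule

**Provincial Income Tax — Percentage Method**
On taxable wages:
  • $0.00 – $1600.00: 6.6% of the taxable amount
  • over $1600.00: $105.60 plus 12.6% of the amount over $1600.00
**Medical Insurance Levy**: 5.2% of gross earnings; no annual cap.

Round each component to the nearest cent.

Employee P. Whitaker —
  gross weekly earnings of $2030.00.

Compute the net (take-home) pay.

$1764.66

Provincial Income Tax: taxable = $2030.00
  $105.60 + 12.6% × ($2030.00 − $1600.00) = $105.60 + 12.6% × $430.00 = $159.78
Medical Insurance Levy: 5.2% × $2030.00 = $105.56
Total withheld: $159.78 + $105.56 = $265.34
Net pay: $2030.00 − $265.34 = $1764.66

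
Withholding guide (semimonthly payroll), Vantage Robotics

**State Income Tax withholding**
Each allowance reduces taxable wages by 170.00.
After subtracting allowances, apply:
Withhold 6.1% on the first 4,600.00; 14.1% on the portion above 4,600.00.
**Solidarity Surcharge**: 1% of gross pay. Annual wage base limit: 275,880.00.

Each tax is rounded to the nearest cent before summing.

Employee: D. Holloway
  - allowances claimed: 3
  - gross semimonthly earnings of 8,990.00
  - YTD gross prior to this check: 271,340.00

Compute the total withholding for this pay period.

873.08

State Income Tax: taxable = 8,990.00 − 3×170.00 = 8,480.00
  280.60 + 14.1% × (8,480.00 − 4,600.00) = 280.60 + 14.1% × 3,880.00 = 827.68
Solidarity Surcharge: cap 275,880.00 − YTD 271,340.00 = 4,540.00 subject; 1% × 4,540.00 = 45.40
Total: 827.68 + 45.40 = 873.08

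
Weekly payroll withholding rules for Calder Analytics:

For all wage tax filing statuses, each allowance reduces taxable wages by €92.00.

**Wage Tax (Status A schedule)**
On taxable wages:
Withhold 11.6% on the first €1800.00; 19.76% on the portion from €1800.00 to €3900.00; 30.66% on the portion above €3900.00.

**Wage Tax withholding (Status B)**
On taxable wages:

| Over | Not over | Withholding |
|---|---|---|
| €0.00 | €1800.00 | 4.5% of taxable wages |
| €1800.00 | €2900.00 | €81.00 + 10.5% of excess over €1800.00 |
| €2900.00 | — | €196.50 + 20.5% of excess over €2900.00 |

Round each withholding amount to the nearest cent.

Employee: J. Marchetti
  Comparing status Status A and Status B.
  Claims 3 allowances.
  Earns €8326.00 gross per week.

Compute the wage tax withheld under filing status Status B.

Wage Tax (Status B): taxable = €8326.00 − 3×€92.00 = €8050.00
  €196.50 + 20.5% × (€8050.00 − €2900.00) = €196.50 + 20.5% × €5150.00 = €1252.25

€1252.25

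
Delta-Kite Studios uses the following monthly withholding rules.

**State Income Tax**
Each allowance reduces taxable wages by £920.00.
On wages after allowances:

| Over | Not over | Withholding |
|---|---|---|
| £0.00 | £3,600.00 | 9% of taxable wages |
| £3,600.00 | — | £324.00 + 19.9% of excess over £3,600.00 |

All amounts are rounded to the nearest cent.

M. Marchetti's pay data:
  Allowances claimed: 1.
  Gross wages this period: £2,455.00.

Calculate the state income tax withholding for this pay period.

£138.15

State Income Tax: taxable = £2,455.00 − 1×£920.00 = £1,535.00
  9% × £1,535.00 = £138.15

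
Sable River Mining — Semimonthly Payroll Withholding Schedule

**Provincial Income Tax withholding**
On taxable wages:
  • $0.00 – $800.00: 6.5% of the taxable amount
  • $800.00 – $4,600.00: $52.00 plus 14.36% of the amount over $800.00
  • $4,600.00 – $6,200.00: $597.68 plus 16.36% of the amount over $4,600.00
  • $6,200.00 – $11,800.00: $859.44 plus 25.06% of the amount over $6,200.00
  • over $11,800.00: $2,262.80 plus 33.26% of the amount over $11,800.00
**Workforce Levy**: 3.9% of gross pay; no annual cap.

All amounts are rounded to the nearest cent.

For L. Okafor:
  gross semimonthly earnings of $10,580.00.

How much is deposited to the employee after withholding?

Provincial Income Tax: taxable = $10,580.00
  $859.44 + 25.06% × ($10,580.00 − $6,200.00) = $859.44 + 25.06% × $4,380.00 = $1,957.07
Workforce Levy: 3.9% × $10,580.00 = $412.62
Total withheld: $1,957.07 + $412.62 = $2,369.69
Net pay: $10,580.00 − $2,369.69 = $8,210.31

$8,210.31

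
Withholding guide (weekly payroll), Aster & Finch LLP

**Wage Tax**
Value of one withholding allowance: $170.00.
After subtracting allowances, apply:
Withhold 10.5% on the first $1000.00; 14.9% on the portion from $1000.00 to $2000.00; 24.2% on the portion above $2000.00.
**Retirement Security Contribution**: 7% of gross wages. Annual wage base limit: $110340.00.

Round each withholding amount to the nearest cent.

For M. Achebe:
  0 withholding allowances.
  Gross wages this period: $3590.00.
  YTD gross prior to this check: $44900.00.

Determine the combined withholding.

Wage Tax: taxable = $3590.00
  $254.00 + 24.2% × ($3590.00 − $2000.00) = $254.00 + 24.2% × $1590.00 = $638.78
Retirement Security Contribution: 7% × $3590.00 = $251.30
Total: $638.78 + $251.30 = $890.08

$890.08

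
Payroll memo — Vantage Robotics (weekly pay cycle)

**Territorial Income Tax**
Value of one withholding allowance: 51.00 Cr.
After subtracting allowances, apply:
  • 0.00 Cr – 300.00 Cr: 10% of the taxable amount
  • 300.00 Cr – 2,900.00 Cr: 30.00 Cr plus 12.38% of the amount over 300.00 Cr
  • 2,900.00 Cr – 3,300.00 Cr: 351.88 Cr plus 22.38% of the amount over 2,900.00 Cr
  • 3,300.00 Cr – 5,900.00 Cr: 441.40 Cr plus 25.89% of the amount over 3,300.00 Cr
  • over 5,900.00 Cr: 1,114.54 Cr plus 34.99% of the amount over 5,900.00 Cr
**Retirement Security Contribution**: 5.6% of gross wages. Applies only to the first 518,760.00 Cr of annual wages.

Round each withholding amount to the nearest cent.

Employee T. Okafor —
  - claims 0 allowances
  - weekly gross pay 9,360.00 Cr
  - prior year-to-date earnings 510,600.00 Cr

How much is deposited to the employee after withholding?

Territorial Income Tax: taxable = 9,360.00 Cr
  1,114.54 Cr + 34.99% × (9,360.00 Cr − 5,900.00 Cr) = 1,114.54 Cr + 34.99% × 3,460.00 Cr = 2,325.19 Cr
Retirement Security Contribution: cap 518,760.00 Cr − YTD 510,600.00 Cr = 8,160.00 Cr subject; 5.6% × 8,160.00 Cr = 456.96 Cr
Total withheld: 2,325.19 Cr + 456.96 Cr = 2,782.15 Cr
Net pay: 9,360.00 Cr − 2,782.15 Cr = 6,577.85 Cr

6,577.85 Cr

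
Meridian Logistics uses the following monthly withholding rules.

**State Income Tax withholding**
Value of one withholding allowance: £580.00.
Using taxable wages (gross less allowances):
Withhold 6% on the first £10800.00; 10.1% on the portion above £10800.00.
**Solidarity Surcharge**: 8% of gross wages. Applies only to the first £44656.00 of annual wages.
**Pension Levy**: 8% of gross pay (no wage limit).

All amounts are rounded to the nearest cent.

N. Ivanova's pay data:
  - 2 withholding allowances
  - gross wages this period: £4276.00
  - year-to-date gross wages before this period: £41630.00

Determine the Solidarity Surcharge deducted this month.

£242.08

Solidarity Surcharge: cap £44656.00 − YTD £41630.00 = £3026.00 subject; 8% × £3026.00 = £242.08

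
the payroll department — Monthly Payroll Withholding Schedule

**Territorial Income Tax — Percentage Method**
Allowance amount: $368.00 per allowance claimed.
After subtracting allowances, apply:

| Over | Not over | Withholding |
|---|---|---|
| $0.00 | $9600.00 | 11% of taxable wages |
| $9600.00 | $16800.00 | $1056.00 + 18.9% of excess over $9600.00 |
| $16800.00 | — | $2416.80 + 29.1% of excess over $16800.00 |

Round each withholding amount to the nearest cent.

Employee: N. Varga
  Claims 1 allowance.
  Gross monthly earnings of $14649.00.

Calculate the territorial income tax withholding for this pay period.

$1940.71

Territorial Income Tax: taxable = $14649.00 − 1×$368.00 = $14281.00
  $1056.00 + 18.9% × ($14281.00 − $9600.00) = $1056.00 + 18.9% × $4681.00 = $1940.71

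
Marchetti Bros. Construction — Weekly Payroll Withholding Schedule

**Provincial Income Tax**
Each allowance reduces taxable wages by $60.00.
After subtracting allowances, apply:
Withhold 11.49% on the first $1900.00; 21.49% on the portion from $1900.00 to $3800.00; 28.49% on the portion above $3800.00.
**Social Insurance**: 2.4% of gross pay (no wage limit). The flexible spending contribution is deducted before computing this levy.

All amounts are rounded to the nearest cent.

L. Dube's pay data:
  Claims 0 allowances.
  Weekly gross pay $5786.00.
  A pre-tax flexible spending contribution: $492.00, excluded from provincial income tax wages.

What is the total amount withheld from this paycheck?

$1179.32

Provincial Income Tax: taxable = $5786.00 − $492.00 = $5294.00
  $626.62 + 28.49% × ($5294.00 − $3800.00) = $626.62 + 28.49% × $1494.00 = $1052.26
Social Insurance: 2.4% × $5294.00 = $127.06
Total: $1052.26 + $127.06 = $1179.32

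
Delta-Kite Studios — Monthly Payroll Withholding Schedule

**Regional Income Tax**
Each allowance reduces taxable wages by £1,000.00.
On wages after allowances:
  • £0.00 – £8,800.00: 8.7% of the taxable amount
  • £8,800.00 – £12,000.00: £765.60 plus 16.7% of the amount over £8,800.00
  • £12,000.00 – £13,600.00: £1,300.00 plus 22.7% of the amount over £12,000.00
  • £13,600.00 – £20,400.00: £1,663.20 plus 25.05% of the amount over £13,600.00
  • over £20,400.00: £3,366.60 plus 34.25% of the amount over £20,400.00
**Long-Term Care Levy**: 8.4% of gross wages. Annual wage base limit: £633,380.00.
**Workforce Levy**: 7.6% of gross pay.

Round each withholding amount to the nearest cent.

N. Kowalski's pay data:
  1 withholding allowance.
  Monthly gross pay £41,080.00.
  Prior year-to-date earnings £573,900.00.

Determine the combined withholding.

£16,679.80

Regional Income Tax: taxable = £41,080.00 − 1×£1,000.00 = £40,080.00
  £3,366.60 + 34.25% × (£40,080.00 − £20,400.00) = £3,366.60 + 34.25% × £19,680.00 = £10,107.00
Long-Term Care Levy: 8.4% × £41,080.00 = £3,450.72
Workforce Levy: 7.6% × £41,080.00 = £3,122.08
Total: £10,107.00 + £3,450.72 + £3,122.08 = £16,679.80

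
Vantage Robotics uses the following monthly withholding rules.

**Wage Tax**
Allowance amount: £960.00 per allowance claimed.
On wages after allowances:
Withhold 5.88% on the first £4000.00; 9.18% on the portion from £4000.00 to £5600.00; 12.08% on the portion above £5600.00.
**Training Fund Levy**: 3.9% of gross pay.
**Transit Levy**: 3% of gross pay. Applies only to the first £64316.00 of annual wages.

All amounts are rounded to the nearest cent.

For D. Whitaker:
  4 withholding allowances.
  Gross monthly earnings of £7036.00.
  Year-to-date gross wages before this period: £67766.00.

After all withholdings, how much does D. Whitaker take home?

Wage Tax: taxable = £7036.00 − 4×£960.00 = £3196.00
  5.88% × £3196.00 = £187.92
Training Fund Levy: 3.9% × £7036.00 = £274.40
Transit Levy: YTD £67766.00 ≥ cap £64316.00 → £0.00
Total withheld: £187.92 + £274.40 + £0.00 = £462.32
Net pay: £7036.00 − £462.32 = £6573.68

£6573.68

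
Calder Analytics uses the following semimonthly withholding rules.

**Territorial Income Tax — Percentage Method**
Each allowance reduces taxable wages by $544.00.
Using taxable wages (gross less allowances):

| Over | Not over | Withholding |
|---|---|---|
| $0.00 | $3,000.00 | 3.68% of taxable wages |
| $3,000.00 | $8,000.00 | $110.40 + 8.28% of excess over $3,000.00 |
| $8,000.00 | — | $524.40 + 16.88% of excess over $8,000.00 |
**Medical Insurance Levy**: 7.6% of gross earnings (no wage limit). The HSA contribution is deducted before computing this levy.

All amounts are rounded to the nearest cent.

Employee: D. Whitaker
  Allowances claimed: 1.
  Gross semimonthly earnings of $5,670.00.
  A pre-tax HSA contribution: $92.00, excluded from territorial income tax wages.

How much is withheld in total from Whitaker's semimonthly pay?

$702.75

Territorial Income Tax: taxable = $5,670.00 − $92.00 − 1×$544.00 = $5,034.00
  $110.40 + 8.28% × ($5,034.00 − $3,000.00) = $110.40 + 8.28% × $2,034.00 = $278.82
Medical Insurance Levy: 7.6% × $5,578.00 = $423.93
Total: $278.82 + $423.93 = $702.75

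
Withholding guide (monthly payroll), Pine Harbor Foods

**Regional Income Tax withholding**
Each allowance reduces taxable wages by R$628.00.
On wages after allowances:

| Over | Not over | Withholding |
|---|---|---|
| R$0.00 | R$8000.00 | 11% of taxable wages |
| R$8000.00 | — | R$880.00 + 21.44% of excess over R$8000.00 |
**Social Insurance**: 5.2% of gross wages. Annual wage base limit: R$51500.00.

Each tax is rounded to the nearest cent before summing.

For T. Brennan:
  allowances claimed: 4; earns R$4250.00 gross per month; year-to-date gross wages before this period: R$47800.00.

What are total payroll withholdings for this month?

R$383.58

Regional Income Tax: taxable = R$4250.00 − 4×R$628.00 = R$1738.00
  11% × R$1738.00 = R$191.18
Social Insurance: cap R$51500.00 − YTD R$47800.00 = R$3700.00 subject; 5.2% × R$3700.00 = R$192.40
Total: R$191.18 + R$192.40 = R$383.58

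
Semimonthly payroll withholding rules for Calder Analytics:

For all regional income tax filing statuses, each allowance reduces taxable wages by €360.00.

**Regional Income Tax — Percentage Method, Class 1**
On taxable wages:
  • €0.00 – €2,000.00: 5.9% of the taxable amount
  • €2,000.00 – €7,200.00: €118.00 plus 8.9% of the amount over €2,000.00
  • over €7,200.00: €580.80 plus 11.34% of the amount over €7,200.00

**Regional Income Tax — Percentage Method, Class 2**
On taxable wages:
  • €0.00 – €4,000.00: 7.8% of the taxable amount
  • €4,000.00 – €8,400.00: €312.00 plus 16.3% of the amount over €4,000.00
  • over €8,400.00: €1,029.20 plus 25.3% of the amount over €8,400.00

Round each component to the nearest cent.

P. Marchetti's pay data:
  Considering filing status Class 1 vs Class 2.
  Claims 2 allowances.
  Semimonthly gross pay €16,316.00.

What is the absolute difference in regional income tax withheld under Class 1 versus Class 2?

Regional Income Tax (Class 1): taxable = €16,316.00 − 2×€360.00 = €15,596.00
  €580.80 + 11.34% × (€15,596.00 − €7,200.00) = €580.80 + 11.34% × €8,396.00 = €1,532.91
Regional Income Tax (Class 2): taxable = €16,316.00 − 2×€360.00 = €15,596.00
  €1,029.20 + 25.3% × (€15,596.00 − €8,400.00) = €1,029.20 + 25.3% × €7,196.00 = €2,849.79
Difference: |€1,532.91 − €2,849.79| = €1,316.88 (higher under Class 2)

€1,316.88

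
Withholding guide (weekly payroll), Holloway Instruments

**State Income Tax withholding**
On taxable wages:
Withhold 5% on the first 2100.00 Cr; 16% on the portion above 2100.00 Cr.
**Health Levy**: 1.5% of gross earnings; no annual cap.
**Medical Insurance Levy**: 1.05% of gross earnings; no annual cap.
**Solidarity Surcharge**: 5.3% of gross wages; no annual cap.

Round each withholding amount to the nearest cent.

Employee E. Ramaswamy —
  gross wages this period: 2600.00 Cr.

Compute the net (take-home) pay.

State Income Tax: taxable = 2600.00 Cr
  105.00 Cr + 16% × (2600.00 Cr − 2100.00 Cr) = 105.00 Cr + 16% × 500.00 Cr = 185.00 Cr
Health Levy: 1.5% × 2600.00 Cr = 39.00 Cr
Medical Insurance Levy: 1.05% × 2600.00 Cr = 27.30 Cr
Solidarity Surcharge: 5.3% × 2600.00 Cr = 137.80 Cr
Total withheld: 185.00 Cr + 39.00 Cr + 27.30 Cr + 137.80 Cr = 389.10 Cr
Net pay: 2600.00 Cr − 389.10 Cr = 2210.90 Cr

2210.90 Cr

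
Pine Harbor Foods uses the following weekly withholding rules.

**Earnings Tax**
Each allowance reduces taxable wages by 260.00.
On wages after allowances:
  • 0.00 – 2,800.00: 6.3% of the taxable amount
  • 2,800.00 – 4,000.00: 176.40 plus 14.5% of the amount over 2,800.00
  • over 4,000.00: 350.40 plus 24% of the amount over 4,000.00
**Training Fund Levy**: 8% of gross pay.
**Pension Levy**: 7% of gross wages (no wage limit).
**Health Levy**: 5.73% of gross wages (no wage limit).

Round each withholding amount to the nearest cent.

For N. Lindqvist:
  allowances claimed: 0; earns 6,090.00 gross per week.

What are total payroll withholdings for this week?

2,114.46

Earnings Tax: taxable = 6,090.00
  350.40 + 24% × (6,090.00 − 4,000.00) = 350.40 + 24% × 2,090.00 = 852.00
Training Fund Levy: 8% × 6,090.00 = 487.20
Pension Levy: 7% × 6,090.00 = 426.30
Health Levy: 5.73% × 6,090.00 = 348.96
Total: 852.00 + 487.20 + 426.30 + 348.96 = 2,114.46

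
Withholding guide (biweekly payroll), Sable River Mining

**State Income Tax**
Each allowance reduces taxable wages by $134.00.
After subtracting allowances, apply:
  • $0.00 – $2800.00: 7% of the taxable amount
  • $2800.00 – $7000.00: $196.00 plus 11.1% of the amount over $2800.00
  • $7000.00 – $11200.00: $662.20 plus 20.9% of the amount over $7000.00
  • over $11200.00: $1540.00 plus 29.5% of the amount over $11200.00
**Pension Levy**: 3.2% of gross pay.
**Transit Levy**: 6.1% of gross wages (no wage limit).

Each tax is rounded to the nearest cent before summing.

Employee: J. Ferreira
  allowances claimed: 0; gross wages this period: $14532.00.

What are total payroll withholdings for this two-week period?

$3874.41

State Income Tax: taxable = $14532.00
  $1540.00 + 29.5% × ($14532.00 − $11200.00) = $1540.00 + 29.5% × $3332.00 = $2522.94
Pension Levy: 3.2% × $14532.00 = $465.02
Transit Levy: 6.1% × $14532.00 = $886.45
Total: $2522.94 + $465.02 + $886.45 = $3874.41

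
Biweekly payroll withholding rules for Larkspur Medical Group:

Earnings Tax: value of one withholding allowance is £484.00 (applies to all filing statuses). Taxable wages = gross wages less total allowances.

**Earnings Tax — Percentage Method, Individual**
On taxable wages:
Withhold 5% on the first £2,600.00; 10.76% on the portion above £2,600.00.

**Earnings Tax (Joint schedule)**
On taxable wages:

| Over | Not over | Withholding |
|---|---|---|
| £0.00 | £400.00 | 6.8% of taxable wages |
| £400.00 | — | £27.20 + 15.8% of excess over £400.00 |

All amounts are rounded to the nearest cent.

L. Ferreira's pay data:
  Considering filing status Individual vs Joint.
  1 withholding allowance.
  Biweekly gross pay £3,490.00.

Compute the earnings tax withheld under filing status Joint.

Earnings Tax (Joint): taxable = £3,490.00 − 1×£484.00 = £3,006.00
  £27.20 + 15.8% × (£3,006.00 − £400.00) = £27.20 + 15.8% × £2,606.00 = £438.95

£438.95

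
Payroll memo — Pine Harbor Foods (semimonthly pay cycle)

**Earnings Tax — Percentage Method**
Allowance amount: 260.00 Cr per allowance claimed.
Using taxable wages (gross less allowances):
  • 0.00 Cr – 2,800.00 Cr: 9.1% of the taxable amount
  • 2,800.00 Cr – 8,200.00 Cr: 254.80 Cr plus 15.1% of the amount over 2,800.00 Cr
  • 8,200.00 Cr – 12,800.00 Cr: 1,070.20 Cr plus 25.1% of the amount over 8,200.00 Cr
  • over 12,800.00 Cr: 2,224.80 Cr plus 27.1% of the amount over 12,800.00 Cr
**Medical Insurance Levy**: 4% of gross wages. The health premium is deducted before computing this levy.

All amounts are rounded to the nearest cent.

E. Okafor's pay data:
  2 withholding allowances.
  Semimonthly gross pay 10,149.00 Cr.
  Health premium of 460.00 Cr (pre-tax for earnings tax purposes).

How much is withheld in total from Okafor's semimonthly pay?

1,700.98 Cr

Earnings Tax: taxable = 10,149.00 Cr − 460.00 Cr − 2×260.00 Cr = 9,169.00 Cr
  1,070.20 Cr + 25.1% × (9,169.00 Cr − 8,200.00 Cr) = 1,070.20 Cr + 25.1% × 969.00 Cr = 1,313.42 Cr
Medical Insurance Levy: 4% × 9,689.00 Cr = 387.56 Cr
Total: 1,313.42 Cr + 387.56 Cr = 1,700.98 Cr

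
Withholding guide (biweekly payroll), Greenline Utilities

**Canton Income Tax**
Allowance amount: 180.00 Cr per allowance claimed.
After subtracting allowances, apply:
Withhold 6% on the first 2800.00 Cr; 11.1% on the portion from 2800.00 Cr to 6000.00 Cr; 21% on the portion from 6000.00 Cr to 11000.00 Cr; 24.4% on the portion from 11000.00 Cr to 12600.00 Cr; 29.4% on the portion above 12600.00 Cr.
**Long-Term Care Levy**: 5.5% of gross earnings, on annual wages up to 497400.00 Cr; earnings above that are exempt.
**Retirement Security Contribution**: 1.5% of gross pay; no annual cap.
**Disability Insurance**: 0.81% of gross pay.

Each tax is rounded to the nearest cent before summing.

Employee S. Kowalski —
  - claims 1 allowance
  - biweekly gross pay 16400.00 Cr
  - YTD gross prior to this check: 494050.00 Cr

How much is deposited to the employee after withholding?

12809.03 Cr

Canton Income Tax: taxable = 16400.00 Cr − 1×180.00 Cr = 16220.00 Cr
  1963.60 Cr + 29.4% × (16220.00 Cr − 12600.00 Cr) = 1963.60 Cr + 29.4% × 3620.00 Cr = 3027.88 Cr
Long-Term Care Levy: cap 497400.00 Cr − YTD 494050.00 Cr = 3350.00 Cr subject; 5.5% × 3350.00 Cr = 184.25 Cr
Retirement Security Contribution: 1.5% × 16400.00 Cr = 246.00 Cr
Disability Insurance: 0.81% × 16400.00 Cr = 132.84 Cr
Total withheld: 3027.88 Cr + 184.25 Cr + 246.00 Cr + 132.84 Cr = 3590.97 Cr
Net pay: 16400.00 Cr − 3590.97 Cr = 12809.03 Cr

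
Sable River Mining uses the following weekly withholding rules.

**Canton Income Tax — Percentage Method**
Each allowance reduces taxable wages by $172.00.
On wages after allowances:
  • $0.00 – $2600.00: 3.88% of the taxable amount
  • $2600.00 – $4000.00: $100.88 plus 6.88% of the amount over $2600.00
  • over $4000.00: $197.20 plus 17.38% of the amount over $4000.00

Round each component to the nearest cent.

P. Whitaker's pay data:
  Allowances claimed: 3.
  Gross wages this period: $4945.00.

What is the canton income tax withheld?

Canton Income Tax: taxable = $4945.00 − 3×$172.00 = $4429.00
  $197.20 + 17.38% × ($4429.00 − $4000.00) = $197.20 + 17.38% × $429.00 = $271.76

$271.76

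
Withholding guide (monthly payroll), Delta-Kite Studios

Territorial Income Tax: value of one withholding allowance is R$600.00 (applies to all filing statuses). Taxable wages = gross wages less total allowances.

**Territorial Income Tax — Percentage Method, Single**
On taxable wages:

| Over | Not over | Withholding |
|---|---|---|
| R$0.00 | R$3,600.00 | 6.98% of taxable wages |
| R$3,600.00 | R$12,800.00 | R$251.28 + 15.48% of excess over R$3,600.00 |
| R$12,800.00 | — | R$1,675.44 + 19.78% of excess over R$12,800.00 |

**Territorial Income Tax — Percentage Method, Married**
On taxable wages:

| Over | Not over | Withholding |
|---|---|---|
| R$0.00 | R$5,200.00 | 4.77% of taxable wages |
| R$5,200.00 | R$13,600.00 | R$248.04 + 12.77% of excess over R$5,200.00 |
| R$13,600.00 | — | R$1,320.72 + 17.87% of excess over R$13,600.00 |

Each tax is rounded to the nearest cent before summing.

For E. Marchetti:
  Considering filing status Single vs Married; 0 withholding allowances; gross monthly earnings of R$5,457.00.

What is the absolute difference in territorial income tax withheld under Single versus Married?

R$257.88

Territorial Income Tax (Single): taxable = R$5,457.00
  R$251.28 + 15.48% × (R$5,457.00 − R$3,600.00) = R$251.28 + 15.48% × R$1,857.00 = R$538.74
Territorial Income Tax (Married): taxable = R$5,457.00
  R$248.04 + 12.77% × (R$5,457.00 − R$5,200.00) = R$248.04 + 12.77% × R$257.00 = R$280.86
Difference: |R$538.74 − R$280.86| = R$257.88 (higher under Single)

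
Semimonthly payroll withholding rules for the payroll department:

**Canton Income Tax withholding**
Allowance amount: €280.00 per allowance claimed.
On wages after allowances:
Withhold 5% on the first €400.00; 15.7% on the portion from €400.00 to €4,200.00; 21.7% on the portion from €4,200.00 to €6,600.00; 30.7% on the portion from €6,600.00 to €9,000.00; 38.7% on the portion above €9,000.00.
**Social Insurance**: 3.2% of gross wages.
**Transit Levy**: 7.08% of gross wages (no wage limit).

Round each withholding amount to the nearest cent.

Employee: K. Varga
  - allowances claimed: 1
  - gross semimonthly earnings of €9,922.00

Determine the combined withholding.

€3,142.63

Canton Income Tax: taxable = €9,922.00 − 1×€280.00 = €9,642.00
  €1,874.20 + 38.7% × (€9,642.00 − €9,000.00) = €1,874.20 + 38.7% × €642.00 = €2,122.65
Social Insurance: 3.2% × €9,922.00 = €317.50
Transit Levy: 7.08% × €9,922.00 = €702.48
Total: €2,122.65 + €317.50 + €702.48 = €3,142.63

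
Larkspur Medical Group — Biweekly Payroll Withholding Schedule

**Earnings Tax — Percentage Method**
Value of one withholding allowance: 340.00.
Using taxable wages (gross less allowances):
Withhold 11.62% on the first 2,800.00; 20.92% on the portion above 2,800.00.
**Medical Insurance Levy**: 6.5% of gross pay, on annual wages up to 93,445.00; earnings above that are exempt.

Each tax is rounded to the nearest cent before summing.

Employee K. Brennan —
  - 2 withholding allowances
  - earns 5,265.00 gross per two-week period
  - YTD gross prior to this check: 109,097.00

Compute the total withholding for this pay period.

Earnings Tax: taxable = 5,265.00 − 2×340.00 = 4,585.00
  325.36 + 20.92% × (4,585.00 − 2,800.00) = 325.36 + 20.92% × 1,785.00 = 698.78
Medical Insurance Levy: YTD 109,097.00 ≥ cap 93,445.00 → 0.00
Total: 698.78 + 0.00 = 698.78

698.78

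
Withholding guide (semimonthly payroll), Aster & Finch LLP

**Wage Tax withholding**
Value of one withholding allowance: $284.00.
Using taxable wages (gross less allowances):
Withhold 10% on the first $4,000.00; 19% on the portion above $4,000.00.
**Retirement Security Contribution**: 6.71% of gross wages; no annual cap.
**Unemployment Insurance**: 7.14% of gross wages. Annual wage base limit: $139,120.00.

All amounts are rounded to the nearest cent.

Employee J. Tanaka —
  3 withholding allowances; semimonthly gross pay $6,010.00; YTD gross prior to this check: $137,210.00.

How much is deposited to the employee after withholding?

$4,850.34

Wage Tax: taxable = $6,010.00 − 3×$284.00 = $5,158.00
  $400.00 + 19% × ($5,158.00 − $4,000.00) = $400.00 + 19% × $1,158.00 = $620.02
Retirement Security Contribution: 6.71% × $6,010.00 = $403.27
Unemployment Insurance: cap $139,120.00 − YTD $137,210.00 = $1,910.00 subject; 7.14% × $1,910.00 = $136.37
Total withheld: $620.02 + $403.27 + $136.37 = $1,159.66
Net pay: $6,010.00 − $1,159.66 = $4,850.34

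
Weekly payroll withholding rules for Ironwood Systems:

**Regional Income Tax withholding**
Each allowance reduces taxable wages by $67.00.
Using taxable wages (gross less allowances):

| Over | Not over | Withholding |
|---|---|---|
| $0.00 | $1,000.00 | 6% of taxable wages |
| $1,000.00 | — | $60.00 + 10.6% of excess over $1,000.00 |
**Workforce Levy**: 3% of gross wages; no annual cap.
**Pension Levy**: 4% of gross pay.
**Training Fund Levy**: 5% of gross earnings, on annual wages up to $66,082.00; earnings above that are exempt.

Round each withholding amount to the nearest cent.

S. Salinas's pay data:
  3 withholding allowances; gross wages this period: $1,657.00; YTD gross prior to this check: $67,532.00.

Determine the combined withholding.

Regional Income Tax: taxable = $1,657.00 − 3×$67.00 = $1,456.00
  $60.00 + 10.6% × ($1,456.00 − $1,000.00) = $60.00 + 10.6% × $456.00 = $108.34
Workforce Levy: 3% × $1,657.00 = $49.71
Pension Levy: 4% × $1,657.00 = $66.28
Training Fund Levy: YTD $67,532.00 ≥ cap $66,082.00 → $0.00
Total: $108.34 + $49.71 + $66.28 + $0.00 = $224.33

$224.33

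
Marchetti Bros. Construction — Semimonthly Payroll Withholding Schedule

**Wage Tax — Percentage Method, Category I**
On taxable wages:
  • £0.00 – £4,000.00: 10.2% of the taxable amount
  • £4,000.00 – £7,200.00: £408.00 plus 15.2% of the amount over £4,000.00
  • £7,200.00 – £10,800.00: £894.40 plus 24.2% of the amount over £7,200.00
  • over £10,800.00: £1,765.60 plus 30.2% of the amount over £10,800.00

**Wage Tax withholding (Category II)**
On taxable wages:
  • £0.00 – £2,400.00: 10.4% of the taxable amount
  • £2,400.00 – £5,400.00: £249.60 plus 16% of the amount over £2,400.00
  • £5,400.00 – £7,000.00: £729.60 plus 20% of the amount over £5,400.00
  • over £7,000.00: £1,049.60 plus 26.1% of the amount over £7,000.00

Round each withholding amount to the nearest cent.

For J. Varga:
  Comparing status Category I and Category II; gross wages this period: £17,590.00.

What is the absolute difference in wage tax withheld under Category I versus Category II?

£2.59

Wage Tax (Category I): taxable = £17,590.00
  £1,765.60 + 30.2% × (£17,590.00 − £10,800.00) = £1,765.60 + 30.2% × £6,790.00 = £3,816.18
Wage Tax (Category II): taxable = £17,590.00
  £1,049.60 + 26.1% × (£17,590.00 − £7,000.00) = £1,049.60 + 26.1% × £10,590.00 = £3,813.59
Difference: |£3,816.18 − £3,813.59| = £2.59 (higher under Category I)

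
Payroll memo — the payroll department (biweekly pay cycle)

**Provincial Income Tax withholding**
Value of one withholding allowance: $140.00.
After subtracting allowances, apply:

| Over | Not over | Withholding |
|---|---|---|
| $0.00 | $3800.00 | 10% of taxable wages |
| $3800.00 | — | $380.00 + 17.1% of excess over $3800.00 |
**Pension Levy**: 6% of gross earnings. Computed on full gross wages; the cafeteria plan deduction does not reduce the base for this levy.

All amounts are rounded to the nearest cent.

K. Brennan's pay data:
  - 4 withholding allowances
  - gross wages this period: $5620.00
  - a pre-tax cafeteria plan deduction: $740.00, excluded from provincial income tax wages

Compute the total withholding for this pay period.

$806.12

Provincial Income Tax: taxable = $5620.00 − $740.00 − 4×$140.00 = $4320.00
  $380.00 + 17.1% × ($4320.00 − $3800.00) = $380.00 + 17.1% × $520.00 = $468.92
Pension Levy: 6% × $5620.00 = $337.20
Total: $468.92 + $337.20 = $806.12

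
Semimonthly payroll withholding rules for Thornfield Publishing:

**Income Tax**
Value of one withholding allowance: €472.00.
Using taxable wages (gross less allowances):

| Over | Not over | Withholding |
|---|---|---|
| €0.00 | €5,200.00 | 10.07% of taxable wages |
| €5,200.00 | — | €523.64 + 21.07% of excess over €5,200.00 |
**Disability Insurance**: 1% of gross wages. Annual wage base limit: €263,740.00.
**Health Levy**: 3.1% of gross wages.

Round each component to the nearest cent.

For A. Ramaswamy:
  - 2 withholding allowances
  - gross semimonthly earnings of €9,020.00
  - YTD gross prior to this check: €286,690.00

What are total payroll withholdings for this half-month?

€1,409.23

Income Tax: taxable = €9,020.00 − 2×€472.00 = €8,076.00
  €523.64 + 21.07% × (€8,076.00 − €5,200.00) = €523.64 + 21.07% × €2,876.00 = €1,129.61
Disability Insurance: YTD €286,690.00 ≥ cap €263,740.00 → €0.00
Health Levy: 3.1% × €9,020.00 = €279.62
Total: €1,129.61 + €0.00 + €279.62 = €1,409.23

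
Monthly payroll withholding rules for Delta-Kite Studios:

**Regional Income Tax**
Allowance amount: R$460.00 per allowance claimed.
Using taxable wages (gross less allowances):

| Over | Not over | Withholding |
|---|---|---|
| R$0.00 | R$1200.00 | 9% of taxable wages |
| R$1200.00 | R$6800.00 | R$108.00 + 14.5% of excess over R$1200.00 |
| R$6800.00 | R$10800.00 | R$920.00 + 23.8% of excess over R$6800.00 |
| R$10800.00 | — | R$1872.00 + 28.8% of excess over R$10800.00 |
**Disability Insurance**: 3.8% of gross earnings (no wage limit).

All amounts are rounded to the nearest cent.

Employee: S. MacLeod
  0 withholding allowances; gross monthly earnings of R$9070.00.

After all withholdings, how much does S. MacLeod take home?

Regional Income Tax: taxable = R$9070.00
  R$920.00 + 23.8% × (R$9070.00 − R$6800.00) = R$920.00 + 23.8% × R$2270.00 = R$1460.26
Disability Insurance: 3.8% × R$9070.00 = R$344.66
Total withheld: R$1460.26 + R$344.66 = R$1804.92
Net pay: R$9070.00 − R$1804.92 = R$7265.08

R$7265.08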